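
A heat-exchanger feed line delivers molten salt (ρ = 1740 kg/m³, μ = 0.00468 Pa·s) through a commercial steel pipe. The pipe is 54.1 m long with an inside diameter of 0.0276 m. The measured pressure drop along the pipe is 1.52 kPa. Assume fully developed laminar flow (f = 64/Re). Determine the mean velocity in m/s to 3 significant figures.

For laminar flow, f = 64/Re with Re = ρVD/μ, so Darcy-Weisbach reduces to ΔP = 32μLV/D². Solving for V: V = ΔP·D²/(32μL) = 1520·(0.0276)²/(32·0.00468·54.1) = 0.1429 m/s.
Check: Re = ρVD/μ = 1740·0.1429·0.0276/0.00468 = 1466 < 2300, so the laminar assumption holds.

V ≈ 0.143 m/s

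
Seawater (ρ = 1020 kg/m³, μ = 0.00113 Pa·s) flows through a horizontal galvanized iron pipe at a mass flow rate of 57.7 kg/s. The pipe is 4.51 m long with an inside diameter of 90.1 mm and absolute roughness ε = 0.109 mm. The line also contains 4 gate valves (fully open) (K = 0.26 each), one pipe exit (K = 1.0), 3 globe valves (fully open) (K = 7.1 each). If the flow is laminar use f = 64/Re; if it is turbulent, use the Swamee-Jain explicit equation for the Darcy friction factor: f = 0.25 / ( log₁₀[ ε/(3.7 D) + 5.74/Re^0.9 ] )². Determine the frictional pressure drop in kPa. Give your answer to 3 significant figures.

ΔP ≈ 979 kPa

A = πD²/4 = π(0.0901)²/4 = 0.006376 m²; mean velocity V = ṁ/(ρA) = 57.7/(1020 · 0.006376) = 8.872 m/s.
Reynolds number Re = ρVD/μ = 1020 · 8.872 · 0.0901 / 0.00113 = 7.216e+05.
Re > 4000 → turbulent. Relative roughness ε/D = 0.000109/0.0901 = 0.00121. Swamee-Jain: f = 0.25/(log₁₀[0.00121/3.7 + 5.74/7.216e+05^0.9])² = 0.25/(log₁₀[0.000327 + 3.07e-05])² = 0.25/(-3.447)² = 0.02105.
Total minor-loss coefficient ΣK = 4·0.26 + 1·1 + 3·7.1 = 23.3.
ΔP = [f·L/D + ΣK]·(ρV²/2) = [0.02105·4.51/0.0901 + 23.3]·(1020·8.872²/2) = [1.053 + 23.3]·4.015e+04 = 9.793e+05 Pa.
ΔP = 9.793e+05 Pa = 979 kPa.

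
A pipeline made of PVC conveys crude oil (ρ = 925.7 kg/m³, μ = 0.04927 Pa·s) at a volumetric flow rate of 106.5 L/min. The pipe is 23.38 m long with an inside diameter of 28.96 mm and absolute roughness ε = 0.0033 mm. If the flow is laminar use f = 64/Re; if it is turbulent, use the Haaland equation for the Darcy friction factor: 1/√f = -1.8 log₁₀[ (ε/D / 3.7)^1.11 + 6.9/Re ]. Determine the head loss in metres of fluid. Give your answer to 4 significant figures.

h_f ≈ 13.04 m

Q = 106.5 L/min = 106.5/60000 = 0.001775 m³/s.
Cross-sectional area A = πD²/4 = π(0.02896)²/4 = 0.0006587 m²; mean velocity V = Q/A = 0.001775/0.0006587 = 2.695 m/s.
Reynolds number Re = ρVD/μ = 925.7 · 2.695 · 0.02896 / 0.0493 = 1466.
Re < 2300 → laminar flow, so f = 64/Re = 64/1466 = 0.04365 (the turbulent correlation is not needed).
Darcy-Weisbach: ΔP = f(L/D)(ρV²/2) = 0.04365·(23.38/0.02896)·(925.7·2.695²/2) = 0.04365·807.3·3361 = 1.184e+05 Pa.
Head loss h_f = ΔP/(ρg) = 1.184e+05/(925.7·9.81) = 13.04 m.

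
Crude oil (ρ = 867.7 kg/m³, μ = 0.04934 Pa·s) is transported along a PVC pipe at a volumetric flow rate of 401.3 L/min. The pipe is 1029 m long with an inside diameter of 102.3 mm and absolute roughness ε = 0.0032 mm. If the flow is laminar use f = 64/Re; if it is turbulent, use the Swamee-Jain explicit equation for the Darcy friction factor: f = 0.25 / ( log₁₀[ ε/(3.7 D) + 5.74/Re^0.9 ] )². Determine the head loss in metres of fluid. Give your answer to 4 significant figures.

h_f ≈ 14.84 m

Q = 401.3 L/min = 401.3/60000 = 0.006688 m³/s.
Cross-sectional area A = πD²/4 = π(0.1023)²/4 = 0.008219 m²; mean velocity V = Q/A = 0.006688/0.008219 = 0.8137 m/s.
Reynolds number Re = ρVD/μ = 867.7 · 0.8137 · 0.1023 / 0.0493 = 1464.
Re < 2300 → laminar flow, so f = 64/Re = 64/1464 = 0.04372 (the turbulent correlation is not needed).
Darcy-Weisbach: ΔP = f(L/D)(ρV²/2) = 0.04372·(1029/0.1023)·(867.7·0.8137²/2) = 0.04372·1.006e+04·287.3 = 1.263e+05 Pa.
Head loss h_f = ΔP/(ρg) = 1.263e+05/(867.7·9.81) = 14.84 m.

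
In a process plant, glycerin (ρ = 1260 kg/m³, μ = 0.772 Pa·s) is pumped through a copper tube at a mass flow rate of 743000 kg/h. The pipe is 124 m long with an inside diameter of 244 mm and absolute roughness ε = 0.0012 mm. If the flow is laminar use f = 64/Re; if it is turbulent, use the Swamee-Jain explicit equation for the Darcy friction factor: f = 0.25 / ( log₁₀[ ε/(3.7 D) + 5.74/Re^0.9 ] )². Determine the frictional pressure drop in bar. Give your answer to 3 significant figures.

ΔP ≈ 1.80 bar

ṁ = 743000 kg/h = 743000/3600 = 206.4 kg/s.
A = πD²/4 = π(0.244)²/4 = 0.04676 m²; mean velocity V = ṁ/(ρA) = 206.4/(1260 · 0.04676) = 3.503 m/s.
Reynolds number Re = ρVD/μ = 1260 · 3.503 · 0.244 / 0.772 = 1395.
Re < 2300 → laminar flow, so f = 64/Re = 64/1395 = 0.04588 (the turbulent correlation is not needed).
Darcy-Weisbach: ΔP = f(L/D)(ρV²/2) = 0.04588·(124/0.244)·(1260·3.503²/2) = 0.04588·508.2·7731 = 1.802e+05 Pa.
ΔP = 1.802e+05 Pa = 1.80 bar.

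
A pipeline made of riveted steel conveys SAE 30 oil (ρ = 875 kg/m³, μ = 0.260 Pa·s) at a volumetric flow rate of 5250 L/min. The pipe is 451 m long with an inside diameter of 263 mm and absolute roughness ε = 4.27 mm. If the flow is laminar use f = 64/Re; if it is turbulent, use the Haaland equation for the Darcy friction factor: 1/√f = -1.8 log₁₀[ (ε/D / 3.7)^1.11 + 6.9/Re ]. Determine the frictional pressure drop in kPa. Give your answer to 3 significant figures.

Q = 5250 L/min = 5250/60000 = 0.0875 m³/s.
Cross-sectional area A = πD²/4 = π(0.263)²/4 = 0.05433 m²; mean velocity V = Q/A = 0.0875/0.05433 = 1.611 m/s.
Reynolds number Re = ρVD/μ = 875 · 1.611 · 0.263 / 0.26 = 1426.
Re < 2300 → laminar flow, so f = 64/Re = 64/1426 = 0.04489 (the turbulent correlation is not needed).
Darcy-Weisbach: ΔP = f(L/D)(ρV²/2) = 0.04489·(451/0.263)·(875·1.611²/2) = 0.04489·1715·1135 = 8.738e+04 Pa.
ΔP = 8.738e+04 Pa = 87.4 kPa.

ΔP ≈ 87.4 kPa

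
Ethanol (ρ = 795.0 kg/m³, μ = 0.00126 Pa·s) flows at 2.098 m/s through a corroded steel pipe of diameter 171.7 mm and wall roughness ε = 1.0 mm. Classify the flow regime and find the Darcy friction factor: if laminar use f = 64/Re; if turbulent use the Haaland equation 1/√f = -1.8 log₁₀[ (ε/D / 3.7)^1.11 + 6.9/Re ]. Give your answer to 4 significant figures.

f ≈ 0.03223

Re = ρVD/μ = 795·2.098·0.1717/0.00126 = 2.273e+05.
Re > 4000 → turbulent. ε/D = 0.001/0.1717 = 0.00582; Haaland: 1/√f = -1.8 log₁₀[0.000774 + 3.04e-05] = 5.57, so f = 0.03223.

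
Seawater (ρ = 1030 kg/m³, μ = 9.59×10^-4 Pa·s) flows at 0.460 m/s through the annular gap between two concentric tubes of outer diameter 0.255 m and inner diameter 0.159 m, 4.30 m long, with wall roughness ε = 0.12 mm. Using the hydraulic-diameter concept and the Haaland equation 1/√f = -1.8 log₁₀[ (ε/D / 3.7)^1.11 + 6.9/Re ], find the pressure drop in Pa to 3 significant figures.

Hydraulic diameter D_h = 4A/P = D_o - D_i = 0.255 - 0.159 = 0.096 m.
Re = ρVD_h/μ = 1030·0.46·0.096/0.000959 = 4.743e+04.
ε/D_h = 0.00012/0.096 = 0.00125; Haaland gives 1/√f = -1.8 log₁₀[0.00014+0.000145] = 6.379, so f = 0.02457.
ΔP = f(L/D_h)(ρV²/2) = 0.02457·4.3/0.096·109 = 119.9 Pa.

ΔP ≈ 120 Pa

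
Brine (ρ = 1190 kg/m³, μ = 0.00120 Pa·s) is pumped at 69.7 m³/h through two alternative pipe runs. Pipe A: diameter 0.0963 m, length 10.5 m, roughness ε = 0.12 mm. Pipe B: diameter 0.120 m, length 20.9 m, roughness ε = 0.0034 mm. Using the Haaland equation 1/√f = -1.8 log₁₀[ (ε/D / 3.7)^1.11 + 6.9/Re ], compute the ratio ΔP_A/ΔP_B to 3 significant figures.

ΔP_A/ΔP_B ≈ 2.09

Pipe A: V = Q/A = 0.01936/0.007284 = 2.658 m/s; Re = 2.539e+05; ε/D = 0.00125; Haaland → f = 0.02163; ΔP_A = f(L/D)(ρV²/2) = 9915 Pa.
Pipe B: V = Q/A = 0.01936/0.01131 = 1.712 m/s; Re = 2.037e+05; ε/D = 2.83e-05; Haaland → f = 0.01563; ΔP_B = f(L/D)(ρV²/2) = 4746 Pa.
ΔP_A/ΔP_B = 9915/4746 = 2.09.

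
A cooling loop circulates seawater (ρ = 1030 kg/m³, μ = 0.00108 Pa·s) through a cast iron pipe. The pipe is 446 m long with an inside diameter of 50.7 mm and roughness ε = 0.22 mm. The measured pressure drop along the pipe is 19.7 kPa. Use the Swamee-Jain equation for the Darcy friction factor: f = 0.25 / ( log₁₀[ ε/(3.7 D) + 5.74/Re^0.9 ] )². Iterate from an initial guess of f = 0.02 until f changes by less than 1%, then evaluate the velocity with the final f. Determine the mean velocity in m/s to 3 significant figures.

Rearranging Darcy-Weisbach: V = √(2·ΔP·D/(f·L·ρ)). With ε/D = 0.00022/0.0507 = 0.00434, iterate starting from f = 0.02:
  f = 0.02 → V = √(2·1.97e+04·0.0507/(0.02·446·1030)) = 0.4663 m/s; Re = ρVD/μ = 2.255e+04; f → 0.03357
  f = 0.03357 → V = 0.3599 m/s; Re = 1.74e+04; f → 0.03459
  f = 0.03459 → V = 0.3546 m/s; Re = 1.715e+04; f → 0.03465
Converged (Δf/f < 1%). With the final f = 0.03465: V = √(2·1.97e+04·0.0507/(0.03465·446·1030)) = 0.3543 m/s.

V ≈ 0.354 m/s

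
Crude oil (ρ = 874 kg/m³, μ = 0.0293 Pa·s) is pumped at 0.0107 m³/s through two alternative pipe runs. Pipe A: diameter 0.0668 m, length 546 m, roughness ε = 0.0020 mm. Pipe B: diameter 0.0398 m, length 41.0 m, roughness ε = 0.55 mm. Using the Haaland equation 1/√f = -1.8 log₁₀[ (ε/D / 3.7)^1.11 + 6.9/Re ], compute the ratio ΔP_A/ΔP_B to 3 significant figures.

ΔP_A/ΔP_B ≈ 0.761

Pipe A: V = Q/A = 0.0107/0.003505 = 3.053 m/s; Re = 6084; ε/D = 2.99e-05; Haaland → f = 0.0356; ΔP_A = f(L/D)(ρV²/2) = 1.185e+06 Pa.
Pipe B: V = Q/A = 0.0107/0.001244 = 8.601 m/s; Re = 1.021e+04; ε/D = 0.0138; Haaland → f = 0.04675; ΔP_B = f(L/D)(ρV²/2) = 1.557e+06 Pa.
ΔP_A/ΔP_B = 1.185e+06/1.557e+06 = 0.761.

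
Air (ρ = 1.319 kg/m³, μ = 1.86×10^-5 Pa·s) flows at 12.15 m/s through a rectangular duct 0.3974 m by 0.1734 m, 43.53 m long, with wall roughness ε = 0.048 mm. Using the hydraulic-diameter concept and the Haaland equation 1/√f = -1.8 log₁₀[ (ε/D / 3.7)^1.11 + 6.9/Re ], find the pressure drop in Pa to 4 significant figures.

ΔP ≈ 294.5 Pa

Hydraulic diameter D_h = 4A/P = 4·(0.3974·0.1734)/(2·(0.3974+0.1734)) = 0.2756/1.142 = 0.2414 m.
Re = ρVD_h/μ = 1.319·12.15·0.2414/1.86e-05 = 2.08e+05.
ε/D_h = 4.8e-05/0.2414 = 0.000199; Haaland gives 1/√f = -1.8 log₁₀[1.82e-05+3.32e-05] = 7.72, so f = 0.01678.
ΔP = f(L/D_h)(ρV²/2) = 0.01678·43.53/0.2414·97.36 = 294.5 Pa.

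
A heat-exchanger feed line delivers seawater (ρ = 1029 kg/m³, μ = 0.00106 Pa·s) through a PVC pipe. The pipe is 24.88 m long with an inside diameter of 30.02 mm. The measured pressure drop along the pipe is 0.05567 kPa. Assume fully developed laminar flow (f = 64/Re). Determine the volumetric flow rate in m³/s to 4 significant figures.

For laminar flow, f = 64/Re with Re = ρVD/μ, so Darcy-Weisbach reduces to ΔP = 32μLV/D². Solving for V: V = ΔP·D²/(32μL) = 55.67·(0.03002)²/(32·0.00106·24.88) = 0.05945 m/s.
Check: Re = ρVD/μ = 1029·0.05945·0.03002/0.00106 = 1732 < 2300, so the laminar assumption holds.
Q = V·A = 0.05945·(π/4·0.03002²) = 4.208e-05 m³/s = 4.208×10^-5 m³/s.

Q ≈ 4.208×10^-5 m³/s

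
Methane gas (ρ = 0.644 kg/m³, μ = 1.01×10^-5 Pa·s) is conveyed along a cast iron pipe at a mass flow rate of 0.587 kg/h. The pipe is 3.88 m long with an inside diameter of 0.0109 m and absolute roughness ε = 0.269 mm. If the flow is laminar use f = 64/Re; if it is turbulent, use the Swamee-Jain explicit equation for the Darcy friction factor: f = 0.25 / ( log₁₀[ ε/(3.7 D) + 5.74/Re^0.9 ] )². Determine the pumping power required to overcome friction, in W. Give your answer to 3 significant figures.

P ≈ 0.00725 W

ṁ = 0.587 kg/h = 0.587/3600 = 0.0001631 kg/s.
A = πD²/4 = π(0.0109)²/4 = 9.331e-05 m²; mean velocity V = ṁ/(ρA) = 0.0001631/(0.644 · 9.331e-05) = 2.713 m/s.
Reynolds number Re = ρVD/μ = 0.644 · 2.713 · 0.0109 / 1.01e-05 = 1886.
Re < 2300 → laminar flow, so f = 64/Re = 64/1886 = 0.03394 (the turbulent correlation is not needed).
Darcy-Weisbach: ΔP = f(L/D)(ρV²/2) = 0.03394·(3.88/0.0109)·(0.644·2.713²/2) = 0.03394·356·2.371 = 28.64 Pa.
Q = ṁ/ρ = 0.0001631/0.644 = 0.0002532 m³/s.
Pumping power P = QΔP = 0.0002532·28.64 = 0.007251 W = 0.00725 W.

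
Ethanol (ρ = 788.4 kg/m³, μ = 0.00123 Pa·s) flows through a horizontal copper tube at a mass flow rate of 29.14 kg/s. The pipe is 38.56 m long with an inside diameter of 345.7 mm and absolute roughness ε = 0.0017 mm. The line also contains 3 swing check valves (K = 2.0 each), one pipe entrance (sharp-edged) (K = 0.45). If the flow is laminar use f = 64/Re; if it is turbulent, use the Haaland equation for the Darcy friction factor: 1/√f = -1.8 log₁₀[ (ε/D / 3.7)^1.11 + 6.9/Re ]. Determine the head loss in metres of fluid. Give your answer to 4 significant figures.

h_f ≈ 0.06716 m

A = πD²/4 = π(0.3457)²/4 = 0.09386 m²; mean velocity V = ṁ/(ρA) = 29.14/(788.4 · 0.09386) = 0.3938 m/s.
Reynolds number Re = ρVD/μ = 788.4 · 0.3938 · 0.3457 / 0.00123 = 8.726e+04.
Re > 4000 → turbulent. Relative roughness ε/D = 1.7e-06/0.3457 = 4.92e-06. Haaland: 1/√f = -1.8 log₁₀[(4.92e-06/3.7)^1.11 + 6.9/8.726e+04] = -1.8 log₁₀[3e-07 + 7.91e-05] = 7.381, so f = 0.01836.
Total minor-loss coefficient ΣK = 3·2 + 1·0.45 = 6.45.
ΔP = [f·L/D + ΣK]·(ρV²/2) = [0.01836·38.56/0.3457 + 6.45]·(788.4·0.3938²/2) = [2.048 + 6.45]·61.13 = 519.4 Pa.
Head loss h_f = ΔP/(ρg) = 519.4/(788.4·9.81) = 0.06716 m.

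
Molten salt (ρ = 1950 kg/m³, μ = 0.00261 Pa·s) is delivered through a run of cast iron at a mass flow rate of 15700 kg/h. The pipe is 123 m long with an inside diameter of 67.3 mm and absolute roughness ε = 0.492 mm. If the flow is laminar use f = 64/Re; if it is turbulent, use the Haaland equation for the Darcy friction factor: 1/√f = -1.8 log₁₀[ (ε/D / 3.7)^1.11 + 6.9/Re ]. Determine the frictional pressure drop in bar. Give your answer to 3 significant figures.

ṁ = 15700 kg/h = 15700/3600 = 4.361 kg/s.
A = πD²/4 = π(0.0673)²/4 = 0.003557 m²; mean velocity V = ṁ/(ρA) = 4.361/(1950 · 0.003557) = 0.6287 m/s.
Reynolds number Re = ρVD/μ = 1950 · 0.6287 · 0.0673 / 0.00261 = 3.161e+04.
Re > 4000 → turbulent. Relative roughness ε/D = 0.000492/0.0673 = 0.00731. Haaland: 1/√f = -1.8 log₁₀[(0.00731/3.7)^1.11 + 6.9/3.161e+04] = -1.8 log₁₀[0.000996 + 0.000218] = 5.248, so f = 0.03631.
Darcy-Weisbach: ΔP = f(L/D)(ρV²/2) = 0.03631·(123/0.0673)·(1950·0.6287²/2) = 0.03631·1828·385.4 = 2.557e+04 Pa.
ΔP = 2.557e+04 Pa = 0.256 bar.

ΔP ≈ 0.256 bar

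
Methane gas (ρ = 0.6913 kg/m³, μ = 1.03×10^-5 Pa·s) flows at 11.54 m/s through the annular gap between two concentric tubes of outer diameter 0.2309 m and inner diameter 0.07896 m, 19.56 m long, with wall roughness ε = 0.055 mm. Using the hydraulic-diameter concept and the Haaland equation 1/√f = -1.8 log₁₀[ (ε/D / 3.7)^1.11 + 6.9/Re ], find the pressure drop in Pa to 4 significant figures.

ΔP ≈ 112.8 Pa

Hydraulic diameter D_h = 4A/P = D_o - D_i = 0.2309 - 0.07896 = 0.1519 m.
Re = ρVD_h/μ = 0.6913·11.54·0.1519/1.03e-05 = 1.177e+05.
ε/D_h = 5.5e-05/0.1519 = 0.000362; Haaland gives 1/√f = -1.8 log₁₀[3.54e-05+5.86e-05] = 7.248, so f = 0.01904.
ΔP = f(L/D_h)(ρV²/2) = 0.01904·19.56/0.1519·46.03 = 112.8 Pa.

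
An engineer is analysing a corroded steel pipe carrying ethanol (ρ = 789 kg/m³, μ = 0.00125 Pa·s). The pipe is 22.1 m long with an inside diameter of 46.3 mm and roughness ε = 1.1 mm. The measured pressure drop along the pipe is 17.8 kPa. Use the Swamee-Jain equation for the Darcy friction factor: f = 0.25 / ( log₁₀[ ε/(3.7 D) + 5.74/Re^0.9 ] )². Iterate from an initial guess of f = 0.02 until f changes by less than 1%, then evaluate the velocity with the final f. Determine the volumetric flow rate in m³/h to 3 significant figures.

Rearranging Darcy-Weisbach: V = √(2·ΔP·D/(f·L·ρ)). With ε/D = 0.0011/0.0463 = 0.0238, iterate starting from f = 0.02:
  f = 0.02 → V = √(2·1.78e+04·0.0463/(0.02·22.1·789)) = 2.174 m/s; Re = ρVD/μ = 6.354e+04; f → 0.05288
  f = 0.05288 → V = 1.337 m/s; Re = 3.907e+04; f → 0.05335
Converged (Δf/f < 1%). With the final f = 0.05335: V = √(2·1.78e+04·0.0463/(0.05335·22.1·789)) = 1.331 m/s.
Q = V·A = 1.331·(π/4·0.0463²) = 0.002241 m³/s = 8.07 m³/h.

Q ≈ 8.07 m³/h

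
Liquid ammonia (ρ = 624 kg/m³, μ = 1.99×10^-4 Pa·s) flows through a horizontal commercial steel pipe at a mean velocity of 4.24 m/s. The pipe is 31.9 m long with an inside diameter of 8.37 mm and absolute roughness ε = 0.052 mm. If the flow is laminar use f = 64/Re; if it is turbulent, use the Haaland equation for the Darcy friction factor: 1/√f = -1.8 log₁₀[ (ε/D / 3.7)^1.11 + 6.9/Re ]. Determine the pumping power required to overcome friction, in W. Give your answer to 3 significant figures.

P ≈ 166 W

Reynolds number Re = ρVD/μ = 624 · 4.24 · 0.00837 / 0.000199 = 1.113e+05.
Re > 4000 → turbulent. Relative roughness ε/D = 5.2e-05/0.00837 = 0.00621. Haaland: 1/√f = -1.8 log₁₀[(0.00621/3.7)^1.11 + 6.9/1.113e+05] = -1.8 log₁₀[0.000831 + 6.2e-05] = 5.488, so f = 0.0332.
Darcy-Weisbach: ΔP = f(L/D)(ρV²/2) = 0.0332·(31.9/0.00837)·(624·4.24²/2) = 0.0332·3811·5609 = 7.098e+05 Pa.
Q = V·A = 4.24·5.502e-05 = 0.0002333 m³/s.
Pumping power P = QΔP = 0.0002333·7.098e+05 = 165.6 W = 166 W.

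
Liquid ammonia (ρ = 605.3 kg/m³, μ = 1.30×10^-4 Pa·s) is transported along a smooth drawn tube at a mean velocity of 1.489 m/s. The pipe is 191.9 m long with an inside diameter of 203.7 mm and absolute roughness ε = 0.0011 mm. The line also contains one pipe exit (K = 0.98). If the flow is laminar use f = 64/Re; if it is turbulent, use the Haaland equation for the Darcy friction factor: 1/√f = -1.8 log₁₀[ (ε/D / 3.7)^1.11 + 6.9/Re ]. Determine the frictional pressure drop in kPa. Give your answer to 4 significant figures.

ΔP ≈ 7.650 kPa

Reynolds number Re = ρVD/μ = 605.3 · 1.489 · 0.2037 / 0.00013 = 1.412e+06.
Re > 4000 → turbulent. Relative roughness ε/D = 1.1e-06/0.2037 = 5.4e-06. Haaland: 1/√f = -1.8 log₁₀[(5.4e-06/3.7)^1.11 + 6.9/1.412e+06] = -1.8 log₁₀[3.33e-07 + 4.89e-06] = 9.508, so f = 0.01106.
Total minor-loss coefficient ΣK = 1·0.98 = 0.98.
ΔP = [f·L/D + ΣK]·(ρV²/2) = [0.01106·191.9/0.2037 + 0.98]·(605.3·1.489²/2) = [10.42 + 0.98]·671 = 7650 Pa.
ΔP = 7650 Pa = 7.650 kPa.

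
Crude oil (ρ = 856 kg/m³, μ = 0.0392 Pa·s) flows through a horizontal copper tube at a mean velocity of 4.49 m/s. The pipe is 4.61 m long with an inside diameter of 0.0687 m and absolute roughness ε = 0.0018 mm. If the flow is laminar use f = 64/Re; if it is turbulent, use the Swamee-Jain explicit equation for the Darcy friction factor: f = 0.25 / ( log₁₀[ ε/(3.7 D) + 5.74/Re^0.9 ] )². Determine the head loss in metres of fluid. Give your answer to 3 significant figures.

Reynolds number Re = ρVD/μ = 856 · 4.49 · 0.0687 / 0.0392 = 6736.
Re > 4000 → turbulent. Relative roughness ε/D = 1.8e-06/0.0687 = 2.62e-05. Swamee-Jain: f = 0.25/(log₁₀[2.62e-05/3.7 + 5.74/6736^0.9])² = 0.25/(log₁₀[7.08e-06 + 0.00206])² = 0.25/(-2.685)² = 0.03467.
Darcy-Weisbach: ΔP = f(L/D)(ρV²/2) = 0.03467·(4.61/0.0687)·(856·4.49²/2) = 0.03467·67.1·8629 = 2.008e+04 Pa.
Head loss h_f = ΔP/(ρg) = 2.008e+04/(856·9.81) = 2.39 m.

h_f ≈ 2.39 m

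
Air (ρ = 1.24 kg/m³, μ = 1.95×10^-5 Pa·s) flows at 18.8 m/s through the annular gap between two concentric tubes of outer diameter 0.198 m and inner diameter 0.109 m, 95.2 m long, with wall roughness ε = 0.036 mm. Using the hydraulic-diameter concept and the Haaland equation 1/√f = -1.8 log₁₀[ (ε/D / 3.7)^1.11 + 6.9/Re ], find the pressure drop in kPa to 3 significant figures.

ΔP ≈ 4.57 kPa

Hydraulic diameter D_h = 4A/P = D_o - D_i = 0.198 - 0.109 = 0.089 m.
Re = ρVD_h/μ = 1.24·18.8·0.089/1.95e-05 = 1.064e+05.
ε/D_h = 3.6e-05/0.089 = 0.000404; Haaland gives 1/√f = -1.8 log₁₀[4.01e-05+6.49e-05] = 7.162, so f = 0.01949.
ΔP = f(L/D_h)(ρV²/2) = 0.01949·95.2/0.089·219.1 = 4569 Pa.
ΔP = 4.57 kPa.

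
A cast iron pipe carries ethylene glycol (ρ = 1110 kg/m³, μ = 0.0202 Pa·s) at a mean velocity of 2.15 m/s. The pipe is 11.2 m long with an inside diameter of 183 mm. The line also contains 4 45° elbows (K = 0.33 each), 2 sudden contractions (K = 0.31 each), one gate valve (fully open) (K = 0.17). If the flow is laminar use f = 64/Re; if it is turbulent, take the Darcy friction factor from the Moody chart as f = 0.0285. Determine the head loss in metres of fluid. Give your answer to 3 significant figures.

h_f ≈ 0.908 m

Reynolds number Re = ρVD/μ = 1110 · 2.15 · 0.183 / 0.0202 = 2.162e+04.
Re > 4000 → turbulent; use the Moody-chart value f = 0.0285.
Total minor-loss coefficient ΣK = 4·0.33 + 2·0.31 + 1·0.17 = 2.11.
ΔP = [f·L/D + ΣK]·(ρV²/2) = [0.0285·11.2/0.183 + 2.11]·(1110·2.15²/2) = [1.744 + 2.11]·2565 = 9888 Pa.
Head loss h_f = ΔP/(ρg) = 9888/(1110·9.81) = 0.908 m.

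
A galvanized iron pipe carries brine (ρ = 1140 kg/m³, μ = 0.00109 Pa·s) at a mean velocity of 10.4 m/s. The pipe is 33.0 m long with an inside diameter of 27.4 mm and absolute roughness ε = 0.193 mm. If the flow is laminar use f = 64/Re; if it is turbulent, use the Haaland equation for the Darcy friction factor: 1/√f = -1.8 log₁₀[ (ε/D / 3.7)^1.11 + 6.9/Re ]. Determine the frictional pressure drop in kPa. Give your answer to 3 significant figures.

ΔP ≈ 2530 kPa

Reynolds number Re = ρVD/μ = 1140 · 10.4 · 0.0274 / 0.00109 = 2.98e+05.
Re > 4000 → turbulent. Relative roughness ε/D = 0.000193/0.0274 = 0.00704. Haaland: 1/√f = -1.8 log₁₀[(0.00704/3.7)^1.11 + 6.9/2.98e+05] = -1.8 log₁₀[0.000956 + 2.32e-05] = 5.417, so f = 0.03408.
Darcy-Weisbach: ΔP = f(L/D)(ρV²/2) = 0.03408·(33/0.0274)·(1140·10.4²/2) = 0.03408·1204·6.165e+04 = 2.531e+06 Pa.
ΔP = 2.531e+06 Pa = 2530 kPa.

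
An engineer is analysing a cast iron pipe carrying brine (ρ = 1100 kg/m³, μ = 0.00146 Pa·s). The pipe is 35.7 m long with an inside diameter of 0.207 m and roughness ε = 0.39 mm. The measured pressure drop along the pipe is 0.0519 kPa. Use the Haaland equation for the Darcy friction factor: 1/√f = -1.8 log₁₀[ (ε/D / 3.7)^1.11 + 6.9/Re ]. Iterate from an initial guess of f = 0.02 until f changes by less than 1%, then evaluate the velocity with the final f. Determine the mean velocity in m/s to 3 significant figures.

V ≈ 0.137 m/s

Rearranging Darcy-Weisbach: V = √(2·ΔP·D/(f·L·ρ)). With ε/D = 0.00039/0.207 = 0.00188, iterate starting from f = 0.02:
  f = 0.02 → V = √(2·51.9·0.207/(0.02·35.7·1100)) = 0.1654 m/s; Re = ρVD/μ = 2.58e+04; f → 0.02815
  f = 0.02815 → V = 0.1394 m/s; Re = 2.174e+04; f → 0.02888
  f = 0.02888 → V = 0.1376 m/s; Re = 2.146e+04; f → 0.02894
Converged (Δf/f < 1%). With the final f = 0.02894: V = √(2·51.9·0.207/(0.02894·35.7·1100)) = 0.1375 m/s.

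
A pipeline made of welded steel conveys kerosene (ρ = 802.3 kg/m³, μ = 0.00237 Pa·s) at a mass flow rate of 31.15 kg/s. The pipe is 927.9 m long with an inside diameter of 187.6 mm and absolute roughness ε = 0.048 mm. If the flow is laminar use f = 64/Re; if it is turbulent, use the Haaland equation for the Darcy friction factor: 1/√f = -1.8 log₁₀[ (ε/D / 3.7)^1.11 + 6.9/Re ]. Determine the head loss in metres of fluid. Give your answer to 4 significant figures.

A = πD²/4 = π(0.1876)²/4 = 0.02764 m²; mean velocity V = ṁ/(ρA) = 31.15/(802.3 · 0.02764) = 1.405 m/s.
Reynolds number Re = ρVD/μ = 802.3 · 1.405 · 0.1876 / 0.00237 = 8.92e+04.
Re > 4000 → turbulent. Relative roughness ε/D = 4.8e-05/0.1876 = 0.000256. Haaland: 1/√f = -1.8 log₁₀[(0.000256/3.7)^1.11 + 6.9/8.92e+04] = -1.8 log₁₀[2.41e-05 + 7.74e-05] = 7.189, so f = 0.01935.
Darcy-Weisbach: ΔP = f(L/D)(ρV²/2) = 0.01935·(927.9/0.1876)·(802.3·1.405²/2) = 0.01935·4946·791.5 = 7.575e+04 Pa.
Head loss h_f = ΔP/(ρg) = 7.575e+04/(802.3·9.81) = 9.625 m.

h_f ≈ 9.625 m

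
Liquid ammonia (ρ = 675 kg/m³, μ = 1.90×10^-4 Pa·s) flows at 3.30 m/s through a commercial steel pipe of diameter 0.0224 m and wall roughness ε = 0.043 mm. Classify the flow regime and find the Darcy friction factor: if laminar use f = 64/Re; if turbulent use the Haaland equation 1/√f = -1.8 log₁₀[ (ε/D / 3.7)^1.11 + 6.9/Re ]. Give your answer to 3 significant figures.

f ≈ 0.0238

Re = ρVD/μ = 675·3.3·0.0224/0.00019 = 2.626e+05.
Re > 4000 → turbulent. ε/D = 4.3e-05/0.0224 = 0.00192; Haaland: 1/√f = -1.8 log₁₀[0.000226 + 2.63e-05] = 6.477, so f = 0.02383.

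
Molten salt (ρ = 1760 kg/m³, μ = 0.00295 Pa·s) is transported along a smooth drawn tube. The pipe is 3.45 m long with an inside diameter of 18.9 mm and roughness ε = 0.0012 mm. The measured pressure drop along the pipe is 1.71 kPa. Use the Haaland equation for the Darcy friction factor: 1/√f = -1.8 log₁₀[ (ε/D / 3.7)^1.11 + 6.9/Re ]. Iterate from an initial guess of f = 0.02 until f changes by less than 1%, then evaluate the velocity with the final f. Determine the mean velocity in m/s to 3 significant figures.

Rearranging Darcy-Weisbach: V = √(2·ΔP·D/(f·L·ρ)). With ε/D = 1.2e-06/0.0189 = 6.35e-05, iterate starting from f = 0.02:
  f = 0.02 → V = √(2·1710·0.0189/(0.02·3.45·1760)) = 0.7296 m/s; Re = ρVD/μ = 8227; f → 0.03267
  f = 0.03267 → V = 0.5708 m/s; Re = 6437; f → 0.03504
  f = 0.03504 → V = 0.5512 m/s; Re = 6215; f → 0.0354
  f = 0.0354 → V = 0.5483 m/s; Re = 6183; f → 0.03546
Converged (Δf/f < 1%). With the final f = 0.03546: V = √(2·1710·0.0189/(0.03546·3.45·1760)) = 0.5479 m/s.

V ≈ 0.548 m/s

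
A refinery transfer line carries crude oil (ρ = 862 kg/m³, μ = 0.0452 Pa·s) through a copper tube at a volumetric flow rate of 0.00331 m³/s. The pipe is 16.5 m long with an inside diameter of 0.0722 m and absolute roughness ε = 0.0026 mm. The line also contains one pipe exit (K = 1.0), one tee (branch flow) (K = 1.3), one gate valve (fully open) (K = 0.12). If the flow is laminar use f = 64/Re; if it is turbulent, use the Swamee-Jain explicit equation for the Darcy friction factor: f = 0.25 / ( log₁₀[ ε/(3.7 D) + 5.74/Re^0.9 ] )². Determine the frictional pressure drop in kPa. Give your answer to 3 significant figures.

ΔP ≈ 4.38 kPa

Cross-sectional area A = πD²/4 = π(0.0722)²/4 = 0.004094 m²; mean velocity V = Q/A = 0.00331/0.004094 = 0.8085 m/s.
Reynolds number Re = ρVD/μ = 862 · 0.8085 · 0.0722 / 0.0452 = 1113.
Re < 2300 → laminar flow, so f = 64/Re = 64/1113 = 0.05749 (the turbulent correlation is not needed).
Total minor-loss coefficient ΣK = 1·1 + 1·1.3 + 1·0.12 = 2.42.
ΔP = [f·L/D + ΣK]·(ρV²/2) = [0.05749·16.5/0.0722 + 2.42]·(862·0.8085²/2) = [13.14 + 2.42]·281.7 = 4383 Pa.
ΔP = 4383 Pa = 4.38 kPa.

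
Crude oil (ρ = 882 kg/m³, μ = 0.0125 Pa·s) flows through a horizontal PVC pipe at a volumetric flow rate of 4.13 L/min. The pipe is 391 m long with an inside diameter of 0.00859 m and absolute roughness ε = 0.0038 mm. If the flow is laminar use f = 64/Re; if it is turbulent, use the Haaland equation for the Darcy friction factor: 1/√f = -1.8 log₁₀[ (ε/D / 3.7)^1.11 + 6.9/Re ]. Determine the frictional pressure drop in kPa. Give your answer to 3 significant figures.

Q = 4.13 L/min = 4.13/60000 = 6.883e-05 m³/s.
Cross-sectional area A = πD²/4 = π(0.00859)²/4 = 5.795e-05 m²; mean velocity V = Q/A = 6.883e-05/5.795e-05 = 1.188 m/s.
Reynolds number Re = ρVD/μ = 882 · 1.188 · 0.00859 / 0.0125 = 719.9.
Re < 2300 → laminar flow, so f = 64/Re = 64/719.9 = 0.0889 (the turbulent correlation is not needed).
Darcy-Weisbach: ΔP = f(L/D)(ρV²/2) = 0.0889·(391/0.00859)·(882·1.188²/2) = 0.0889·4.552e+04·622.1 = 2.518e+06 Pa.
ΔP = 2.518e+06 Pa = 2520 kPa.

ΔP ≈ 2520 kPa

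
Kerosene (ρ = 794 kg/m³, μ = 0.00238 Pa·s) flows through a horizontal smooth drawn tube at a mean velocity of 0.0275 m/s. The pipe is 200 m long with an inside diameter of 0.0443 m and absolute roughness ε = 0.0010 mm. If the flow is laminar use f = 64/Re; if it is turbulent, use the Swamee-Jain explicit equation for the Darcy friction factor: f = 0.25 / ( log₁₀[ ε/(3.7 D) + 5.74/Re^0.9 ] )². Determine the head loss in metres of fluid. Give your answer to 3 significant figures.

Reynolds number Re = ρVD/μ = 794 · 0.0275 · 0.0443 / 0.00238 = 406.4.
Re < 2300 → laminar flow, so f = 64/Re = 64/406.4 = 0.1575 (the turbulent correlation is not needed).
Darcy-Weisbach: ΔP = f(L/D)(ρV²/2) = 0.1575·(200/0.0443)·(794·0.0275²/2) = 0.1575·4515·0.3002 = 213.4 Pa.
Head loss h_f = ΔP/(ρg) = 213.4/(794·9.81) = 0.0274 m.

h_f ≈ 0.0274 m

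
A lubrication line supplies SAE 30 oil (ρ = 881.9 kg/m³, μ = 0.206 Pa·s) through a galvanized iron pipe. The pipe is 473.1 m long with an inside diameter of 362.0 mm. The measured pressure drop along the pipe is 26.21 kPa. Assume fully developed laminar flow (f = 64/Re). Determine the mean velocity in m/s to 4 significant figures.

For laminar flow, f = 64/Re with Re = ρVD/μ, so Darcy-Weisbach reduces to ΔP = 32μLV/D². Solving for V: V = ΔP·D²/(32μL) = 2.621e+04·(0.362)²/(32·0.206·473.1) = 1.101 m/s.
Check: Re = ρVD/μ = 881.9·1.101·0.362/0.206 = 1707 < 2300, so the laminar assumption holds.

V ≈ 1.101 m/s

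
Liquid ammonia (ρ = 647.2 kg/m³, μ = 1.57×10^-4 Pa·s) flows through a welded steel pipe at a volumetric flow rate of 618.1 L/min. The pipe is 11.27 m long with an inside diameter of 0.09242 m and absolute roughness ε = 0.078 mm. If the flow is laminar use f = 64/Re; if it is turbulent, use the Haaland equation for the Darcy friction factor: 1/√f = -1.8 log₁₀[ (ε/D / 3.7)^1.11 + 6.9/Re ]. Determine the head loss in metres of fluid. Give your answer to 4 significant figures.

h_f ≈ 0.2842 m

Q = 618.1 L/min = 618.1/60000 = 0.0103 m³/s.
Cross-sectional area A = πD²/4 = π(0.09242)²/4 = 0.006708 m²; mean velocity V = Q/A = 0.0103/0.006708 = 1.536 m/s.
Reynolds number Re = ρVD/μ = 647.2 · 1.536 · 0.09242 / 0.000157 = 5.85e+05.
Re > 4000 → turbulent. Relative roughness ε/D = 7.8e-05/0.09242 = 0.000844. Haaland: 1/√f = -1.8 log₁₀[(0.000844/3.7)^1.11 + 6.9/5.85e+05] = -1.8 log₁₀[9.07e-05 + 1.18e-05] = 7.181, so f = 0.01939.
Darcy-Weisbach: ΔP = f(L/D)(ρV²/2) = 0.01939·(11.27/0.09242)·(647.2·1.536²/2) = 0.01939·121.9·763.1 = 1805 Pa.
Head loss h_f = ΔP/(ρg) = 1805/(647.2·9.81) = 0.2842 m.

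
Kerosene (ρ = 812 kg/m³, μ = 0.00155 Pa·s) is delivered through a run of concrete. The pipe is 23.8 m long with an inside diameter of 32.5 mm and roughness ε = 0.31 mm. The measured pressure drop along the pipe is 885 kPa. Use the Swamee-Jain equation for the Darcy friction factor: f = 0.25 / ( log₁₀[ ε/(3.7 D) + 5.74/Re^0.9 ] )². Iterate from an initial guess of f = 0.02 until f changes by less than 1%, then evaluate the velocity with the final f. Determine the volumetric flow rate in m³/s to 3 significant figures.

Q ≈ 0.00735 m³/s

Rearranging Darcy-Weisbach: V = √(2·ΔP·D/(f·L·ρ)). With ε/D = 0.00031/0.0325 = 0.00954, iterate starting from f = 0.02:
  f = 0.02 → V = √(2·8.85e+05·0.0325/(0.02·23.8·812)) = 12.2 m/s; Re = ρVD/μ = 2.077e+05; f → 0.03776
  f = 0.03776 → V = 8.879 m/s; Re = 1.512e+05; f → 0.03791
Converged (Δf/f < 1%). With the final f = 0.03791: V = √(2·8.85e+05·0.0325/(0.03791·23.8·812)) = 8.862 m/s.
Q = V·A = 8.862·(π/4·0.0325²) = 0.007351 m³/s = 0.00735 m³/s.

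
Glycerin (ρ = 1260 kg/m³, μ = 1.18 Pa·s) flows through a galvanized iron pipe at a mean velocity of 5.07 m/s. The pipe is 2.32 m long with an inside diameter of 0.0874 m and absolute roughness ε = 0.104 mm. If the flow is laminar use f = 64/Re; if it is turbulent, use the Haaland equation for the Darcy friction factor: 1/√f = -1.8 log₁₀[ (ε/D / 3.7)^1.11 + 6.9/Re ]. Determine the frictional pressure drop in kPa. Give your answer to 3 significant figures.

Reynolds number Re = ρVD/μ = 1260 · 5.07 · 0.0874 / 1.18 = 473.2.
Re < 2300 → laminar flow, so f = 64/Re = 64/473.2 = 0.1353 (the turbulent correlation is not needed).
Darcy-Weisbach: ΔP = f(L/D)(ρV²/2) = 0.1353·(2.32/0.0874)·(1260·5.07²/2) = 0.1353·26.54·1.619e+04 = 5.814e+04 Pa.
ΔP = 5.814e+04 Pa = 58.1 kPa.

ΔP ≈ 58.1 kPa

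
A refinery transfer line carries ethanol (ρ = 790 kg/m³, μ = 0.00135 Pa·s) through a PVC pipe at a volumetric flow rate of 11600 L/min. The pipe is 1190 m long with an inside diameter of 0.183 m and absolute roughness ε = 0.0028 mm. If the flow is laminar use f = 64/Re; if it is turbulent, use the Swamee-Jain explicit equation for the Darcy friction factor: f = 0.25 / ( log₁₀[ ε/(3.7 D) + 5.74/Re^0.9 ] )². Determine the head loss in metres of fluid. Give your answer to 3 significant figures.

Q = 11600 L/min = 11600/60000 = 0.1933 m³/s.
Cross-sectional area A = πD²/4 = π(0.183)²/4 = 0.0263 m²; mean velocity V = Q/A = 0.1933/0.0263 = 7.35 m/s.
Reynolds number Re = ρVD/μ = 790 · 7.35 · 0.183 / 0.00135 = 7.872e+05.
Re > 4000 → turbulent. Relative roughness ε/D = 2.8e-06/0.183 = 1.53e-05. Swamee-Jain: f = 0.25/(log₁₀[1.53e-05/3.7 + 5.74/7.872e+05^0.9])² = 0.25/(log₁₀[4.14e-06 + 2.83e-05])² = 0.25/(-4.488)² = 0.01241.
Darcy-Weisbach: ΔP = f(L/D)(ρV²/2) = 0.01241·(1190/0.183)·(790·7.35²/2) = 0.01241·6503·2.134e+04 = 1.722e+06 Pa.
Head loss h_f = ΔP/(ρg) = 1.722e+06/(790·9.81) = 222 m.

h_f ≈ 222 m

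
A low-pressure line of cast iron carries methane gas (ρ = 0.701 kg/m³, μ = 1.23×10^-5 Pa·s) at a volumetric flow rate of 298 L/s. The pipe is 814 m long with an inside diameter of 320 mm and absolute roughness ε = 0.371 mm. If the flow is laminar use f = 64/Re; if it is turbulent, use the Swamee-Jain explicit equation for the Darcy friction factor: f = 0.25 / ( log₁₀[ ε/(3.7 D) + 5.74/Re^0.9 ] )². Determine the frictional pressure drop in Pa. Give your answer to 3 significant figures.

ΔP ≈ 291 Pa

Q = 298 L/s = 298/1000 = 0.298 m³/s.
Cross-sectional area A = πD²/4 = π(0.32)²/4 = 0.08042 m²; mean velocity V = Q/A = 0.298/0.08042 = 3.705 m/s.
Reynolds number Re = ρVD/μ = 0.701 · 3.705 · 0.32 / 1.23e-05 = 6.758e+04.
Re > 4000 → turbulent. Relative roughness ε/D = 0.000371/0.32 = 0.00116. Swamee-Jain: f = 0.25/(log₁₀[0.00116/3.7 + 5.74/6.758e+04^0.9])² = 0.25/(log₁₀[0.000313 + 0.000258])² = 0.25/(-3.243)² = 0.02377.
Darcy-Weisbach: ΔP = f(L/D)(ρV²/2) = 0.02377·(814/0.32)·(0.701·3.705²/2) = 0.02377·2544·4.812 = 291 Pa.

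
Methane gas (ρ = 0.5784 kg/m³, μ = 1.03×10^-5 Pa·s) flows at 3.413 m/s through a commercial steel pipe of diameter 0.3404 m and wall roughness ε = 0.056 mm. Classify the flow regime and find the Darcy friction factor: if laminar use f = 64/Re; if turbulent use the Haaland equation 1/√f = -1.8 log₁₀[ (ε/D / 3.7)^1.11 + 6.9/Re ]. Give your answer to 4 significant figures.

Re = ρVD/μ = 0.5784·3.413·0.3404/1.03e-05 = 6.524e+04.
Re > 4000 → turbulent. ε/D = 5.6e-05/0.3404 = 0.000165; Haaland: 1/√f = -1.8 log₁₀[1.48e-05 + 0.000106] = 7.054, so f = 0.0201.

f ≈ 0.02010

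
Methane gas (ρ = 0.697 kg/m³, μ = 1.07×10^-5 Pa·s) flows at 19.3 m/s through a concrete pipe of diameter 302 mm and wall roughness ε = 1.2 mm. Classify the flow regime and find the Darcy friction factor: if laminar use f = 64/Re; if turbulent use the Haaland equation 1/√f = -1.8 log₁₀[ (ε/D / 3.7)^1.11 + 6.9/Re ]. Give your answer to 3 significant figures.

f ≈ 0.0287

Re = ρVD/μ = 0.697·19.3·0.302/1.07e-05 = 3.797e+05.
Re > 4000 → turbulent. ε/D = 0.0012/0.302 = 0.00397; Haaland: 1/√f = -1.8 log₁₀[0.000506 + 1.82e-05] = 5.905, so f = 0.02868.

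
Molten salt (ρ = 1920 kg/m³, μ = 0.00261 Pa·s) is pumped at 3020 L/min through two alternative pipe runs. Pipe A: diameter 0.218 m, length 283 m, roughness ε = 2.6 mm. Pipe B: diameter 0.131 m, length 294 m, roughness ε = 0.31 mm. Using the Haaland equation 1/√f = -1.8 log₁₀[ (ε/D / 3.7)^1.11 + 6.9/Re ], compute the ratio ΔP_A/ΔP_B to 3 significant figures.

Pipe A: V = Q/A = 0.05033/0.03733 = 1.349 m/s; Re = 2.163e+05; ε/D = 0.0119; Haaland → f = 0.04058; ΔP_A = f(L/D)(ρV²/2) = 9.197e+04 Pa.
Pipe B: V = Q/A = 0.05033/0.01348 = 3.734 m/s; Re = 3.599e+05; ε/D = 0.00237; Haaland → f = 0.02495; ΔP_B = f(L/D)(ρV²/2) = 7.497e+05 Pa.
ΔP_A/ΔP_B = 9.197e+04/7.497e+05 = 0.123.

ΔP_A/ΔP_B ≈ 0.123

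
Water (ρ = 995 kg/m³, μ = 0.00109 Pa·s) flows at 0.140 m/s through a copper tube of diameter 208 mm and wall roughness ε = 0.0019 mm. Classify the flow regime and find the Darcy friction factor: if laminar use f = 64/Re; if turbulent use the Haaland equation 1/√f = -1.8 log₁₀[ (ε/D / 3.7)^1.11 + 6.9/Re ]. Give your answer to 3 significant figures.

Re = ρVD/μ = 995·0.14·0.208/0.00109 = 2.658e+04.
Re > 4000 → turbulent. ε/D = 1.9e-06/0.208 = 9.13e-06; Haaland: 1/√f = -1.8 log₁₀[5.97e-07 + 0.00026] = 6.453, so f = 0.02402.

f ≈ 0.0240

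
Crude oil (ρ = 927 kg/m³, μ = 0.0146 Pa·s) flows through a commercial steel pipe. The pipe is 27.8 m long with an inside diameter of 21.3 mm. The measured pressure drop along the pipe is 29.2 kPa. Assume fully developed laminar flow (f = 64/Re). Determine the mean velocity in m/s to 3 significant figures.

V ≈ 1.02 m/s

For laminar flow, f = 64/Re with Re = ρVD/μ, so Darcy-Weisbach reduces to ΔP = 32μLV/D². Solving for V: V = ΔP·D²/(32μL) = 2.92e+04·(0.0213)²/(32·0.0146·27.8) = 1.02 m/s.
Check: Re = ρVD/μ = 927·1.02·0.0213/0.0146 = 1379 < 2300, so the laminar assumption holds.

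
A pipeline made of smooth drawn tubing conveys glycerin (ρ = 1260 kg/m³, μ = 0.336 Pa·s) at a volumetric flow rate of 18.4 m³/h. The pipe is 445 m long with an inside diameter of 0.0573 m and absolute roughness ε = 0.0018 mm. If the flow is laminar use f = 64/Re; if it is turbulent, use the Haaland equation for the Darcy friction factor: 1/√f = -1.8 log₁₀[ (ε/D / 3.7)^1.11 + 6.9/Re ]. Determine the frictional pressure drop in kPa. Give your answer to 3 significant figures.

ΔP ≈ 2890 kPa

Q = 18.4 m³/h = 18.4/3600 = 0.005111 m³/s.
Cross-sectional area A = πD²/4 = π(0.0573)²/4 = 0.002579 m²; mean velocity V = Q/A = 0.005111/0.002579 = 1.982 m/s.
Reynolds number Re = ρVD/μ = 1260 · 1.982 · 0.0573 / 0.336 = 425.9.
Re < 2300 → laminar flow, so f = 64/Re = 64/425.9 = 0.1503 (the turbulent correlation is not needed).
Darcy-Weisbach: ΔP = f(L/D)(ρV²/2) = 0.1503·(445/0.0573)·(1260·1.982²/2) = 0.1503·7766·2475 = 2.888e+06 Pa.
ΔP = 2.888e+06 Pa = 2890 kPa.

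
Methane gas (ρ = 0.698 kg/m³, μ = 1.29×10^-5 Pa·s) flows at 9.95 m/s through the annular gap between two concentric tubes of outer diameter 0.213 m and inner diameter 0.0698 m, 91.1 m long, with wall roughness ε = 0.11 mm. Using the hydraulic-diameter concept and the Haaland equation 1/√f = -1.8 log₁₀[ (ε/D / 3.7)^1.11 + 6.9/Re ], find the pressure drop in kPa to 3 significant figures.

ΔP ≈ 0.478 kPa

Hydraulic diameter D_h = 4A/P = D_o - D_i = 0.213 - 0.0698 = 0.1432 m.
Re = ρVD_h/μ = 0.698·9.95·0.1432/1.29e-05 = 7.71e+04.
ε/D_h = 0.00011/0.1432 = 0.000768; Haaland gives 1/√f = -1.8 log₁₀[8.17e-05+8.95e-05] = 6.78, so f = 0.02176.
ΔP = f(L/D_h)(ρV²/2) = 0.02176·91.1/0.1432·34.55 = 478.2 Pa.
ΔP = 0.478 kPa.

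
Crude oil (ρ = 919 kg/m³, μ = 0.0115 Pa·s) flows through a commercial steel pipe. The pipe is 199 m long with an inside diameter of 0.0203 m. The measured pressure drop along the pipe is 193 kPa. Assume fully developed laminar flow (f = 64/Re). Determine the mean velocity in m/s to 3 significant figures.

For laminar flow, f = 64/Re with Re = ρVD/μ, so Darcy-Weisbach reduces to ΔP = 32μLV/D². Solving for V: V = ΔP·D²/(32μL) = 1.93e+05·(0.0203)²/(32·0.0115·199) = 1.086 m/s.
Check: Re = ρVD/μ = 919·1.086·0.0203/0.0115 = 1762 < 2300, so the laminar assumption holds.

V ≈ 1.09 m/s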